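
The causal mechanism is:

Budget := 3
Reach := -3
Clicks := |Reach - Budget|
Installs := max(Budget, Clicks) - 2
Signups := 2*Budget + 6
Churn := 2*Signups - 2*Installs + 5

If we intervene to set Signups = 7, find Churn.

11

The intervention breaks the incoming arrows to Signups: Signups := 2*Budget + 6 no longer applies, and Signups = 7.
Clicks = |Reach - Budget|  [with Reach=-3, Budget=3]  = 6
Installs = max(Budget, Clicks) - 2  [with Budget=3, Clicks=6]  = 4
Churn = 2*Signups - 2*Installs + 5  [with Signups=7, Installs=4]  = 11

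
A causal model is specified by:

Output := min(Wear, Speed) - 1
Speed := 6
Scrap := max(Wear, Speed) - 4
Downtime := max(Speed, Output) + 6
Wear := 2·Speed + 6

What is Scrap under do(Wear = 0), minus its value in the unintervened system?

The intervention breaks the incoming arrows to Wear: Wear := 2·Speed + 6 no longer applies, and Wear = 0.
Scrap = max(Wear, Speed) - 4  [with Wear=0, Speed=6]  = 2
Without intervention: Wear = 2·Speed + 6  [with Speed=6]  = 18; Scrap = max(Wear, Speed) - 4  [with Wear=18, Speed=6]  = 14.
Change = 2 − 14 = -12.

-12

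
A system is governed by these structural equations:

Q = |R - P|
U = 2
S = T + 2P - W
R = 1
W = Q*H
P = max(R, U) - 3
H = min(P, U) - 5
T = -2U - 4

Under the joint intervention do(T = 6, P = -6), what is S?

Setting T = 6, P = -6 by intervention discards those variables' equations.
H = min(P, U) - 5  [with P=-6, U=2]  = -11
Q = |R - P|  [with R=1, P=-6]  = 7
W = Q*H  [with Q=7, H=-11]  = -77
S = T + 2P - W  [with T=6, P=-6, W=-77]  = 71

71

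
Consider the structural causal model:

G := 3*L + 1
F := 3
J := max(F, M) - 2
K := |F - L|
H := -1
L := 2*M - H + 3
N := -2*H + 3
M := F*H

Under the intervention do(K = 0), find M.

do(K=0) replaces the equation K := |F - L| with the constant K = 0.
M is not downstream of the intervention, so its value is determined by the original equations.
M = F*H  [with F=3, H=-1]  = -3

-3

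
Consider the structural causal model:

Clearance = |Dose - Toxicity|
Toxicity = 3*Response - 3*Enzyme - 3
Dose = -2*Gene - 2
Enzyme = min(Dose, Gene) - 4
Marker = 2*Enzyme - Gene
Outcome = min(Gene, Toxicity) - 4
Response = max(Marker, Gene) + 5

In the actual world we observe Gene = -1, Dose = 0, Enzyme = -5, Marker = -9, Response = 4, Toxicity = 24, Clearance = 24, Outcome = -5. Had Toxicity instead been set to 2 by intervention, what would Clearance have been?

Intervening sets Toxicity = 2 and removes its equation (Toxicity = 3*Response - 3*Enzyme - 3).
Dose = -2*Gene - 2  [with Gene=-1]  = 0
Clearance = |Dose - Toxicity|  [with Dose=0, Toxicity=2]  = 2

2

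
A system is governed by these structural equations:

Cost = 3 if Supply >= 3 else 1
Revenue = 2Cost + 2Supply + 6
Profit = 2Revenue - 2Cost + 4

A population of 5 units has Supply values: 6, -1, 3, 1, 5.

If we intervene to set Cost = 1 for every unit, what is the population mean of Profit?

The intervention sets Cost=1 in all 5 units regardless of Supply. Recomputing Profit per unit gives 42, 14, 30, 22, 38; average 29.2.

29.2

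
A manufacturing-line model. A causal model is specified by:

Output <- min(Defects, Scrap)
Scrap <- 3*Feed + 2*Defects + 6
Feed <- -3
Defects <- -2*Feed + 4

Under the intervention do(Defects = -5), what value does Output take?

-13

Under do(Defects=-5), the mechanism Defects <- -2*Feed + 4 is discarded; Defects is fixed at -5.
Scrap = 3*Feed + 2*Defects + 6  [with Feed=-3, Defects=-5]  = -13
Output = min(Defects, Scrap)  [with Defects=-5, Scrap=-13]  = -13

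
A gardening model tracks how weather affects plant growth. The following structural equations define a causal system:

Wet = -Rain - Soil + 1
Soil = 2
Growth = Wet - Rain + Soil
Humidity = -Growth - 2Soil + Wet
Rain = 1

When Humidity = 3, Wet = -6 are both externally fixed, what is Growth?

-5

Under do(Humidity = 3, Wet = -6), each intervened variable's structural equation is replaced by its fixed value.
Growth = Wet - Rain + Soil  [with Wet=-6, Rain=1, Soil=2]  = -5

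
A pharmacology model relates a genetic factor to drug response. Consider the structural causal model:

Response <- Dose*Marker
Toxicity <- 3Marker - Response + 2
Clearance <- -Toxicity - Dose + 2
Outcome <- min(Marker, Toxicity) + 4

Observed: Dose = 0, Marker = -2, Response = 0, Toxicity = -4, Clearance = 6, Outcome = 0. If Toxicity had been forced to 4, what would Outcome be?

Under do(Toxicity=4), the mechanism Toxicity <- 3Marker - Response + 2 is discarded; Toxicity is fixed at 4.
Outcome = min(Marker, Toxicity) + 4  [with Marker=-2, Toxicity=4]  = 2

2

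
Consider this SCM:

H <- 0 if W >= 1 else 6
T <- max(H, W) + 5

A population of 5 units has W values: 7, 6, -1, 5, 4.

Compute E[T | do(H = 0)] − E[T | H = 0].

-1.1

do(H=0) breaks H's dependence on W. With H=0 fixed, T across the units is 12, 11, 5, 10, 9, mean 9.4.
Conditioning on H=0 selects the 4 unit(s) with W ∈ {7, 6, 5, 4}. Their T values: 12, 11, 10, 9. Mean = 10.5.
Difference = 9.4 − 10.5 = -1.1.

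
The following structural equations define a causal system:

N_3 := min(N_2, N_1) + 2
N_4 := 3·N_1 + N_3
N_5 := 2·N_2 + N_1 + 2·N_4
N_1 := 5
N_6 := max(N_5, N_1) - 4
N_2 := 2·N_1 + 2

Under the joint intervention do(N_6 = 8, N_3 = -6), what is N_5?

47

Under do(N_6 = 8, N_3 = -6), each intervened variable's structural equation is replaced by its fixed value.
N_2 = 2·N_1 + 2  [with N_1=5]  = 12
N_4 = 3·N_1 + N_3  [with N_1=5, N_3=-6]  = 9
N_5 = 2·N_2 + N_1 + 2·N_4  [with N_2=12, N_1=5, N_4=9]  = 47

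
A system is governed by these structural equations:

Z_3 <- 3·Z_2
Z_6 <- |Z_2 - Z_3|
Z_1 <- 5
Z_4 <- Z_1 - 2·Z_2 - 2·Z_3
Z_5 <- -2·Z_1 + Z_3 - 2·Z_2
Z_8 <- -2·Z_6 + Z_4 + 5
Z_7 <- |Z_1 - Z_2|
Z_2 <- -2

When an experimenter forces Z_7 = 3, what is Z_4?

Under do(Z_7=3), the mechanism Z_7 <- |Z_1 - Z_2| is discarded; Z_7 is fixed at 3.
Since Z_4 is not a descendant of the intervened variable, it is unaffected.
Z_3 = 3·Z_2  [with Z_2=-2]  = -6
Z_4 = Z_1 - 2·Z_2 - 2·Z_3  [with Z_1=5, Z_2=-2, Z_3=-6]  = 21

21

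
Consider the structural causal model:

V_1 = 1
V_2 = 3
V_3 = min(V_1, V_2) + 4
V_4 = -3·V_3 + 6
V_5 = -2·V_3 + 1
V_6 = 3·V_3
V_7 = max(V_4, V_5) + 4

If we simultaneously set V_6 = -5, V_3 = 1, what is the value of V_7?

7

Under do(V_6 = -5, V_3 = 1), each intervened variable's structural equation is replaced by its fixed value.
V_4 = -3·V_3 + 6  [with V_3=1]  = 3
V_5 = -2·V_3 + 1  [with V_3=1]  = -1
V_7 = max(V_4, V_5) + 4  [with V_4=3, V_5=-1]  = 7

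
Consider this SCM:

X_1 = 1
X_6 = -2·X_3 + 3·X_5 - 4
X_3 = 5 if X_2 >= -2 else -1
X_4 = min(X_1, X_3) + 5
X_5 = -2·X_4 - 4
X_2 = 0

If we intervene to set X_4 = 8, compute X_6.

Under do(X_4=8), the mechanism X_4 = min(X_1, X_3) + 5 is discarded; X_4 is fixed at 8.
X_3 = 5 if X_2 >= -2 else -1  [with X_2=0]  = 5
X_5 = -2·X_4 - 4  [with X_4=8]  = -20
X_6 = -2·X_3 + 3·X_5 - 4  [with X_3=5, X_5=-20]  = -74

-74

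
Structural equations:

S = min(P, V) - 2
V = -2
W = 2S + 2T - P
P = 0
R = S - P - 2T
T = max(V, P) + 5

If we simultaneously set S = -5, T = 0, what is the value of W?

-10

Setting S = -5, T = 0 by intervention discards those variables' equations.
W = 2S + 2T - P  [with S=-5, T=0, P=0]  = -10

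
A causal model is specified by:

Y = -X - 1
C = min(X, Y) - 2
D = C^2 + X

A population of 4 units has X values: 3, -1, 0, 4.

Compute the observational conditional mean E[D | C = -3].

E[D|C=-3] averages over only the 2 units with C=-3 (X = -1, 0): D = 8, 9, mean 8.5.

8.5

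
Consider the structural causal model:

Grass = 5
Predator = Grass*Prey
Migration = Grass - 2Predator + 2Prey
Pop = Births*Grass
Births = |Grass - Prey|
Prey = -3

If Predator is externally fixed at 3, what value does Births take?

8

The intervention breaks the incoming arrows to Predator: Predator = Grass*Prey no longer applies, and Predator = 3.
Births is not downstream of the intervention, so its value is determined by the original equations.
Births = |Grass - Prey|  [with Grass=5, Prey=-3]  = 8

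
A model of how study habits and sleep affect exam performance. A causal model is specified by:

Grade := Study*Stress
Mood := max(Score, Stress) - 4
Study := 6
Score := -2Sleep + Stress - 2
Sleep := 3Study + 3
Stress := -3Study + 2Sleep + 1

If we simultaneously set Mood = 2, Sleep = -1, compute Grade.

The joint intervention fixes Mood = 2, Sleep = -1, removing each variable's own equation.
Stress = -3Study + 2Sleep + 1  [with Study=6, Sleep=-1]  = -19
Grade = Study*Stress  [with Study=6, Stress=-19]  = -114

-114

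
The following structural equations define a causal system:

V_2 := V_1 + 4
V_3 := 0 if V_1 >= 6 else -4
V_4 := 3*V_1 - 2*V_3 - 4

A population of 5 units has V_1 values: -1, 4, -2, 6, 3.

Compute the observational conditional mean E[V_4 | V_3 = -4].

7

Observing V_3=-4 restricts to units where V_3's equation naturally yields -4: V_1 ∈ {-1, 4, -2, 3}. In that subpopulation V_4 = 1, 16, -2, 13, mean 7.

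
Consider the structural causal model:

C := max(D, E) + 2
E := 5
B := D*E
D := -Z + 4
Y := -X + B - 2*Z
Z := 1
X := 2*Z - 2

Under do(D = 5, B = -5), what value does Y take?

Under do(D = 5, B = -5), each intervened variable's structural equation is replaced by its fixed value.
X = 2*Z - 2  [with Z=1]  = 0
Y = -X + B - 2*Z  [with X=0, B=-5, Z=1]  = -7

-7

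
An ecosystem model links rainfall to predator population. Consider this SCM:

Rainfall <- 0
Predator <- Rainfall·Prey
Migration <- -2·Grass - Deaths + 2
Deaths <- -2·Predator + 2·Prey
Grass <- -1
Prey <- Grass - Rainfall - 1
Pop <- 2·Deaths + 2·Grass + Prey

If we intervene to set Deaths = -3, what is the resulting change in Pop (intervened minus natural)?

2

Under do(Deaths=-3), the mechanism Deaths <- -2·Predator + 2·Prey is discarded; Deaths is fixed at -3.
Prey = Grass - Rainfall - 1  [with Grass=-1, Rainfall=0]  = -2
Pop = 2·Deaths + 2·Grass + Prey  [with Deaths=-3, Grass=-1, Prey=-2]  = -10
Without intervention: Prey = Grass - Rainfall - 1  [with Grass=-1, Rainfall=0]  = -2; Predator = Rainfall·Prey  [with Rainfall=0, Prey=-2]  = 0; Deaths = -2·Predator + 2·Prey  [with Predator=0, Prey=-2]  = -4; Pop = 2·Deaths + 2·Grass + Prey  [with Deaths=-4, Grass=-1, Prey=-2]  = -12.
Change = -10 − (-12) = 2.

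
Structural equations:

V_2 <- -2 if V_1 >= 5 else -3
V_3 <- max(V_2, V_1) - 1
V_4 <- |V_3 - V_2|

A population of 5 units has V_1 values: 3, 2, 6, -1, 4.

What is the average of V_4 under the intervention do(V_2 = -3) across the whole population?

4.8

do(V_2=-3) breaks V_2's dependence on V_1. With V_2=-3 fixed, V_4 across the units is 5, 4, 8, 1, 6, mean 4.8.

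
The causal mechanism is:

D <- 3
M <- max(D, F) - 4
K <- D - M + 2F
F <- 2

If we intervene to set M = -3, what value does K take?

10

The intervention breaks the incoming arrows to M: M <- max(D, F) - 4 no longer applies, and M = -3.
K = D - M + 2F  [with D=3, M=-3, F=2]  = 10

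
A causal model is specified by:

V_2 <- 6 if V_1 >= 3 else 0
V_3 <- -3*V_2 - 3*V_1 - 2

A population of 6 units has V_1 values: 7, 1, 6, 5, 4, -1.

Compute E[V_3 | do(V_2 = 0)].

Every unit gets V_2=0 under the intervention. V_3 values become -23, -5, -20, -17, -14, 1; E[V_3|do(V_2=0)] = -13.

-13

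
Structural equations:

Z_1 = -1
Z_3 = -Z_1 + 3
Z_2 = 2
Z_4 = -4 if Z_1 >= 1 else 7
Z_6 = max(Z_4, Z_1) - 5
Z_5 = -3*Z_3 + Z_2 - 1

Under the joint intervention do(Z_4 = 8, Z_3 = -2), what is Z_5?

7

The joint intervention fixes Z_4 = 8, Z_3 = -2, removing each variable's own equation.
Z_5 = -3*Z_3 + Z_2 - 1  [with Z_3=-2, Z_2=2]  = 7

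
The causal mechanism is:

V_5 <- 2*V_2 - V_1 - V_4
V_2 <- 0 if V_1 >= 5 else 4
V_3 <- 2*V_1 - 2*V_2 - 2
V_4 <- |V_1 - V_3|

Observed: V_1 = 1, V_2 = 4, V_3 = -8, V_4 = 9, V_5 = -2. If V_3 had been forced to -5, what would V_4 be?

The intervention breaks the incoming arrows to V_3: V_3 <- 2*V_1 - 2*V_2 - 2 no longer applies, and V_3 = -5.
V_4 = |V_1 - V_3|  [with V_1=1, V_3=-5]  = 6

6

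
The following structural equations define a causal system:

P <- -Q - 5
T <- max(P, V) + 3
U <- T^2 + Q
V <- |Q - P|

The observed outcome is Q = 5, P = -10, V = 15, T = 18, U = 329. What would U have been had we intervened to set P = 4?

54

do(P=4) replaces the equation P <- -Q - 5 with the constant P = 4.
V = |Q - P|  [with Q=5, P=4]  = 1
T = max(P, V) + 3  [with P=4, V=1]  = 7
U = T^2 + Q  [with T=7, Q=5]  = 54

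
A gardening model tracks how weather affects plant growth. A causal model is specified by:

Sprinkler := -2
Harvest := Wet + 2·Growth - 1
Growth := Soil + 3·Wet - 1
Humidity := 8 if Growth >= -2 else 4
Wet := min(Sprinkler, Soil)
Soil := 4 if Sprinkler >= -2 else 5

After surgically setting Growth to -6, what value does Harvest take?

-15

Under do(Growth=-6), the mechanism Growth := Soil + 3·Wet - 1 is discarded; Growth is fixed at -6.
Soil = 4 if Sprinkler >= -2 else 5  [with Sprinkler=-2]  = 4
Wet = min(Sprinkler, Soil)  [with Sprinkler=-2, Soil=4]  = -2
Harvest = Wet + 2·Growth - 1  [with Wet=-2, Growth=-6]  = -15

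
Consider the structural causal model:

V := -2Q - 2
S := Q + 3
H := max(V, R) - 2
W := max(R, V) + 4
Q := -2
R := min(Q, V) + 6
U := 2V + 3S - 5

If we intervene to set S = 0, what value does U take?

-1

The intervention breaks the incoming arrows to S: S := Q + 3 no longer applies, and S = 0.
V = -2Q - 2  [with Q=-2]  = 2
U = 2V + 3S - 5  [with V=2, S=0]  = -1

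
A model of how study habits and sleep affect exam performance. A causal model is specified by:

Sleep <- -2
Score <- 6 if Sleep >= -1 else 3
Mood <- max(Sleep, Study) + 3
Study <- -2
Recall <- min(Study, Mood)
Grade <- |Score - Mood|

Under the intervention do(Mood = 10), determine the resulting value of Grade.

7

Under do(Mood=10), the mechanism Mood <- max(Sleep, Study) + 3 is discarded; Mood is fixed at 10.
Score = 6 if Sleep >= -1 else 3  [with Sleep=-2]  = 3
Grade = |Score - Mood|  [with Score=3, Mood=10]  = 7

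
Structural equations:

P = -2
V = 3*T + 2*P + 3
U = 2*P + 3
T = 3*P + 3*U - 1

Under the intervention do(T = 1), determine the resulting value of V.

2

The intervention breaks the incoming arrows to T: T = 3*P + 3*U - 1 no longer applies, and T = 1.
V = 3*T + 2*P + 3  [with T=1, P=-2]  = 2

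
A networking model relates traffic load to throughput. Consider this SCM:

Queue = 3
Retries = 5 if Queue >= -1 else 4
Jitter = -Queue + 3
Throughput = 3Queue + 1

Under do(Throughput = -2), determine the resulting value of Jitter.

Under do(Throughput=-2), the mechanism Throughput = 3Queue + 1 is discarded; Throughput is fixed at -2.
Since Jitter is not a descendant of the intervened variable, it is unaffected.
Jitter = -Queue + 3  [with Queue=3]  = 0

0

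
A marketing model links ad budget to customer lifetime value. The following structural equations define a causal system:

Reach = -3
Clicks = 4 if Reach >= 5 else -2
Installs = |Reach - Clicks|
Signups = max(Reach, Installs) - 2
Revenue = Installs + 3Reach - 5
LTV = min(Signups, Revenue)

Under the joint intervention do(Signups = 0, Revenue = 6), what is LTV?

0

The joint intervention fixes Signups = 0, Revenue = 6, removing each variable's own equation.
LTV = min(Signups, Revenue)  [with Signups=0, Revenue=6]  = 0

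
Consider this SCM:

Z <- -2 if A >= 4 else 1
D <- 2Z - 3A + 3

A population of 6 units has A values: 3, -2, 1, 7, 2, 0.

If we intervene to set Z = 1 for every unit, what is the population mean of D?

Every unit gets Z=1 under the intervention. D values become -4, 11, 2, -16, -1, 5; E[D|do(Z=1)] = -0.5.

-0.5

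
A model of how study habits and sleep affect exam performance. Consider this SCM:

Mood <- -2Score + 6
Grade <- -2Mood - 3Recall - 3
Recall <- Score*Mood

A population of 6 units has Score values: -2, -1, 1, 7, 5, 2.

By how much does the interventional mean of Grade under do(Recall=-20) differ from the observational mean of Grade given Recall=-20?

do(Recall=-20) breaks Recall's dependence on Score. With Recall=-20 fixed, Grade across the units is 37, 41, 49, 73, 65, 53, mean 53.
Observing Recall=-20 restricts to units where Recall's equation naturally yields -20: Score ∈ {-2, 5}. In that subpopulation Grade = 37, 65, mean 51.
Difference = 53 − 51 = 2.

2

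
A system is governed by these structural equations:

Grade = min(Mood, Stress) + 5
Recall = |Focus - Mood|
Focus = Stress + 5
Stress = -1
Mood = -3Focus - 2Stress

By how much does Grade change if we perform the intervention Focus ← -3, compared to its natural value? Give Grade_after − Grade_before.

9

do(Focus=-3) replaces the equation Focus = Stress + 5 with the constant Focus = -3.
Mood = -3Focus - 2Stress  [with Focus=-3, Stress=-1]  = 11
Grade = min(Mood, Stress) + 5  [with Mood=11, Stress=-1]  = 4
Without intervention: Focus = Stress + 5  [with Stress=-1]  = 4; Mood = -3Focus - 2Stress  [with Focus=4, Stress=-1]  = -10; Grade = min(Mood, Stress) + 5  [with Mood=-10, Stress=-1]  = -5.
Change = 4 − (-5) = 9.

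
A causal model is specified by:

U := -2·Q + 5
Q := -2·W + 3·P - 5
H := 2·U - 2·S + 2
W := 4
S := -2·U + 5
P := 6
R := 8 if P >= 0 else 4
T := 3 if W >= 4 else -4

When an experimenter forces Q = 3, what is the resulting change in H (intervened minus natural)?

24

The intervention breaks the incoming arrows to Q: Q := -2·W + 3·P - 5 no longer applies, and Q = 3.
U = -2·Q + 5  [with Q=3]  = -1
S = -2·U + 5  [with U=-1]  = 7
H = 2·U - 2·S + 2  [with U=-1, S=7]  = -14
Without intervention: Q = -2·W + 3·P - 5  [with W=4, P=6]  = 5; U = -2·Q + 5  [with Q=5]  = -5; S = -2·U + 5  [with U=-5]  = 15; H = 2·U - 2·S + 2  [with U=-5, S=15]  = -38.
Change = -14 − (-38) = 24.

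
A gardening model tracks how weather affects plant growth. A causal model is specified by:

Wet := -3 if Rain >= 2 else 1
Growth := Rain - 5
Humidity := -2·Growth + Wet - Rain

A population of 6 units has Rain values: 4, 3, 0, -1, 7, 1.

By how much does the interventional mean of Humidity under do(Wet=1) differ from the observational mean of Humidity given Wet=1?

-7

Every unit gets Wet=1 under the intervention. Humidity values become -1, 2, 11, 14, -10, 8; E[Humidity|do(Wet=1)] = 4.
E[Humidity|Wet=1] averages over only the 3 units with Wet=1 (Rain = 0, -1, 1): Humidity = 11, 14, 8, mean 11.
Difference = 4 − 11 = -7.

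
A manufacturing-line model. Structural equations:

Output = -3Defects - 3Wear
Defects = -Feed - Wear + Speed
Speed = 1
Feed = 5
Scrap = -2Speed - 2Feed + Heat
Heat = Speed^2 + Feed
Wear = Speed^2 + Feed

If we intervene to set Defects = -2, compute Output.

-12

Under do(Defects=-2), the mechanism Defects = -Feed - Wear + Speed is discarded; Defects is fixed at -2.
Wear = Speed^2 + Feed  [with Speed=1, Feed=5]  = 6
Output = -3Defects - 3Wear  [with Defects=-2, Wear=6]  = -12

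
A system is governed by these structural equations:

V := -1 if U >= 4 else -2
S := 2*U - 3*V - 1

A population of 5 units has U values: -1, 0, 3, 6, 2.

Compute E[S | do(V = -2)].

9

The intervention sets V=-2 in all 5 units regardless of U. Recomputing S per unit gives 3, 5, 11, 17, 9; average 9.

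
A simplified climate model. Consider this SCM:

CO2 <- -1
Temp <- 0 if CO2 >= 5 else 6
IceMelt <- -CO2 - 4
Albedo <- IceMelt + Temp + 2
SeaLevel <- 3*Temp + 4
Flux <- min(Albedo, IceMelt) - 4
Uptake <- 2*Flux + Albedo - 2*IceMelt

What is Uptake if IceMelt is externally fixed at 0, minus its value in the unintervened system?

The intervention breaks the incoming arrows to IceMelt: IceMelt <- -CO2 - 4 no longer applies, and IceMelt = 0.
Temp = 0 if CO2 >= 5 else 6  [with CO2=-1]  = 6
Albedo = IceMelt + Temp + 2  [with IceMelt=0, Temp=6]  = 8
Flux = min(Albedo, IceMelt) - 4  [with Albedo=8, IceMelt=0]  = -4
Uptake = 2*Flux + Albedo - 2*IceMelt  [with Flux=-4, Albedo=8, IceMelt=0]  = 0
Without intervention: Temp = 0 if CO2 >= 5 else 6  [with CO2=-1]  = 6; IceMelt = -CO2 - 4  [with CO2=-1]  = -3; Albedo = IceMelt + Temp + 2  [with IceMelt=-3, Temp=6]  = 5; Flux = min(Albedo, IceMelt) - 4  [with Albedo=5, IceMelt=-3]  = -7; Uptake = 2*Flux + Albedo - 2*IceMelt  [with Flux=-7, Albedo=5, IceMelt=-3]  = -3.
Change = 0 − (-3) = 3.

3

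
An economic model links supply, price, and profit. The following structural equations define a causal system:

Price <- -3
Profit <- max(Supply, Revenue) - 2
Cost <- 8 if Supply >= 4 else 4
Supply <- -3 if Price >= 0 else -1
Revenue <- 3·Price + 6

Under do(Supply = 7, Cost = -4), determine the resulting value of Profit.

Under do(Supply = 7, Cost = -4), each intervened variable's structural equation is replaced by its fixed value.
Revenue = 3·Price + 6  [with Price=-3]  = -3
Profit = max(Supply, Revenue) - 2  [with Supply=7, Revenue=-3]  = 5

5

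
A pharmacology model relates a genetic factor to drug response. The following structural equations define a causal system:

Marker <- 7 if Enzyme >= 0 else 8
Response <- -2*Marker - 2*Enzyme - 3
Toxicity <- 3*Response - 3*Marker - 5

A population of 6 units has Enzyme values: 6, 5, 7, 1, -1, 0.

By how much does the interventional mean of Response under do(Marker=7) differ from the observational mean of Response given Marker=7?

1.6

Under do(Marker=7), Marker's equation is replaced by Marker=7 for every unit. Per-unit Response: -29, -27, -31, -19, -15, -17. Mean = -23.
Conditioning on Marker=7 selects the 5 unit(s) with Enzyme ∈ {6, 5, 7, 1, 0}. Their Response values: -29, -27, -31, -19, -17. Mean = -24.6.
Difference = -23 − (-24.6) = 1.6.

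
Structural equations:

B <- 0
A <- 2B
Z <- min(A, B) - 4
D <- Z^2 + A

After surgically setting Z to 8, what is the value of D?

64

The intervention breaks the incoming arrows to Z: Z <- min(A, B) - 4 no longer applies, and Z = 8.
A = 2B  [with B=0]  = 0
D = Z^2 + A  [with Z=8, A=0]  = 64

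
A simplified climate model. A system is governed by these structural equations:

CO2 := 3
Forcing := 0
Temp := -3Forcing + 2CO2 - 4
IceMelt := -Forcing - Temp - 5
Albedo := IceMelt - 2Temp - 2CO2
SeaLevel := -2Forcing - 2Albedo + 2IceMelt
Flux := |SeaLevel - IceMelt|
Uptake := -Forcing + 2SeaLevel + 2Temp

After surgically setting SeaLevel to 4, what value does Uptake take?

12

Intervening sets SeaLevel = 4 and removes its equation (SeaLevel := -2Forcing - 2Albedo + 2IceMelt).
Temp = -3Forcing + 2CO2 - 4  [with Forcing=0, CO2=3]  = 2
Uptake = -Forcing + 2SeaLevel + 2Temp  [with Forcing=0, SeaLevel=4, Temp=2]  = 12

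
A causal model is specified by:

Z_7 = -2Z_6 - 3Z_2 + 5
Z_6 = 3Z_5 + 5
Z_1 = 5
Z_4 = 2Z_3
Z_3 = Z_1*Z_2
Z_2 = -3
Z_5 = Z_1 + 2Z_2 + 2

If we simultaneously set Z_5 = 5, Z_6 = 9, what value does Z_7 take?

-4

Under do(Z_5 = 5, Z_6 = 9), each intervened variable's structural equation is replaced by its fixed value.
Z_7 = -2Z_6 - 3Z_2 + 5  [with Z_6=9, Z_2=-3]  = -4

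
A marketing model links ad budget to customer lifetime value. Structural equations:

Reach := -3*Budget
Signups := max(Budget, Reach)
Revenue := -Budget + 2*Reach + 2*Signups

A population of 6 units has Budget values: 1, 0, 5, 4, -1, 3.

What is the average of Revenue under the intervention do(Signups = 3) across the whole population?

-8

Every unit gets Signups=3 under the intervention. Revenue values become -1, 6, -29, -22, 13, -15; E[Revenue|do(Signups=3)] = -8.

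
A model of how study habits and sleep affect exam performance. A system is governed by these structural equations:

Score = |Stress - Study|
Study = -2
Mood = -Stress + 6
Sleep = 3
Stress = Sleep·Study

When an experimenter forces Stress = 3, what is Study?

-2

Under do(Stress=3), the mechanism Stress = Sleep·Study is discarded; Stress is fixed at 3.
Study is not downstream of the intervention, so its value is determined by the original equations.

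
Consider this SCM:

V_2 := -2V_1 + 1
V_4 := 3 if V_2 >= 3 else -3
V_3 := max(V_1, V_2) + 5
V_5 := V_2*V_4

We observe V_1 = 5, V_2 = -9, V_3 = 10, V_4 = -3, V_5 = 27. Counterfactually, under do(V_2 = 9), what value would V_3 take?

14

The intervention breaks the incoming arrows to V_2: V_2 := -2V_1 + 1 no longer applies, and V_2 = 9.
V_3 = max(V_1, V_2) + 5  [with V_1=5, V_2=9]  = 14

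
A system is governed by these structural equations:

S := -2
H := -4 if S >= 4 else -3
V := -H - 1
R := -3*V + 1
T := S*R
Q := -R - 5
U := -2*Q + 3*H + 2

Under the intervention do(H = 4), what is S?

Under do(H=4), the mechanism H := -4 if S >= 4 else -3 is discarded; H is fixed at 4.
S is not downstream of the intervention, so its value is determined by the original equations.

-2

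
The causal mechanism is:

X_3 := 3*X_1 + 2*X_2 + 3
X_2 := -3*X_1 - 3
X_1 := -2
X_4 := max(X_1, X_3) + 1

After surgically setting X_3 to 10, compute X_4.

11

The intervention breaks the incoming arrows to X_3: X_3 := 3*X_1 + 2*X_2 + 3 no longer applies, and X_3 = 10.
X_4 = max(X_1, X_3) + 1  [with X_1=-2, X_3=10]  = 11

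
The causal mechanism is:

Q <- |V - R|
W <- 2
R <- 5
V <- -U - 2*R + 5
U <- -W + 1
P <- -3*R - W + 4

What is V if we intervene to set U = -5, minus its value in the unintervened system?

Intervening sets U = -5 and removes its equation (U <- -W + 1).
V = -U - 2*R + 5  [with U=-5, R=5]  = 0
Without intervention: U = -W + 1  [with W=2]  = -1; V = -U - 2*R + 5  [with U=-1, R=5]  = -4.
Change = 0 − (-4) = 4.

4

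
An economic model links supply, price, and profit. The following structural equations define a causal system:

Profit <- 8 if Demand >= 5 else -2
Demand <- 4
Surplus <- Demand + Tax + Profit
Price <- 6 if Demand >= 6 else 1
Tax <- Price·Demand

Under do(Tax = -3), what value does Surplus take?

-1

do(Tax=-3) replaces the equation Tax <- Price·Demand with the constant Tax = -3.
Profit = 8 if Demand >= 5 else -2  [with Demand=4]  = -2
Surplus = Demand + Tax + Profit  [with Demand=4, Tax=-3, Profit=-2]  = -1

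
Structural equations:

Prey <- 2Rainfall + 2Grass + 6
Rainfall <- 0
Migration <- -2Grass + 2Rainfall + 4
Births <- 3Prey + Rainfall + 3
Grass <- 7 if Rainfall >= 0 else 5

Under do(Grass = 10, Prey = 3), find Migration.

Under do(Grass = 10, Prey = 3), each intervened variable's structural equation is replaced by its fixed value.
Migration = -2Grass + 2Rainfall + 4  [with Grass=10, Rainfall=0]  = -16

-16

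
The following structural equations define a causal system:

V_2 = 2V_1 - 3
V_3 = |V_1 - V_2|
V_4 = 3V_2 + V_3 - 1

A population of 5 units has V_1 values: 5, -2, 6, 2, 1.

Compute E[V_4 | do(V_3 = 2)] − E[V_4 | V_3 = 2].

-3.6

do(V_3=2) breaks V_3's dependence on V_1. With V_3=2 fixed, V_4 across the units is 22, -20, 28, 4, -2, mean 6.4.
E[V_4|V_3=2] averages over only the 2 units with V_3=2 (V_1 = 5, 1): V_4 = 22, -2, mean 10.
Difference = 6.4 − 10 = -3.6.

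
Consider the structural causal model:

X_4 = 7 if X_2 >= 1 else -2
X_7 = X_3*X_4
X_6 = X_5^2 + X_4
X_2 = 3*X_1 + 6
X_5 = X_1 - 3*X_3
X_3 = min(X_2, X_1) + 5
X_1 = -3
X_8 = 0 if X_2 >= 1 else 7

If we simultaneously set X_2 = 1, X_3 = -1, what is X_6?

7

Under do(X_2 = 1, X_3 = -1), each intervened variable's structural equation is replaced by its fixed value.
X_4 = 7 if X_2 >= 1 else -2  [with X_2=1]  = 7
X_5 = X_1 - 3*X_3  [with X_1=-3, X_3=-1]  = 0
X_6 = X_5^2 + X_4  [with X_5=0, X_4=7]  = 7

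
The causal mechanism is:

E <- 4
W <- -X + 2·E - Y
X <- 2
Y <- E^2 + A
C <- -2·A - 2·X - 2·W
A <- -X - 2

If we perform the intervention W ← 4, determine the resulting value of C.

-4

The intervention breaks the incoming arrows to W: W <- -X + 2·E - Y no longer applies, and W = 4.
A = -X - 2  [with X=2]  = -4
C = -2·A - 2·X - 2·W  [with A=-4, X=2, W=4]  = -4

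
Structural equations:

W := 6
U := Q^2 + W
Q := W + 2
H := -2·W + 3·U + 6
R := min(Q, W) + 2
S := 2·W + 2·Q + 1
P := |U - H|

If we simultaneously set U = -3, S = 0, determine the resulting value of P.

12

The joint intervention fixes U = -3, S = 0, removing each variable's own equation.
H = -2·W + 3·U + 6  [with W=6, U=-3]  = -15
P = |U - H|  [with U=-3, H=-15]  = 12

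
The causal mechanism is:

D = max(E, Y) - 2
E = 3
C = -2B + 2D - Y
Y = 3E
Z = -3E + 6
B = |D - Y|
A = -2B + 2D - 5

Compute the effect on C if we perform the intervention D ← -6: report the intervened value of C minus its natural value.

-52

The intervention breaks the incoming arrows to D: D = max(E, Y) - 2 no longer applies, and D = -6.
Y = 3E  [with E=3]  = 9
B = |D - Y|  [with D=-6, Y=9]  = 15
C = -2B + 2D - Y  [with B=15, D=-6, Y=9]  = -51
Without intervention: Y = 3E  [with E=3]  = 9; D = max(E, Y) - 2  [with E=3, Y=9]  = 7; B = |D - Y|  [with D=7, Y=9]  = 2; C = -2B + 2D - Y  [with B=2, D=7, Y=9]  = 1.
Change = -51 − 1 = -52.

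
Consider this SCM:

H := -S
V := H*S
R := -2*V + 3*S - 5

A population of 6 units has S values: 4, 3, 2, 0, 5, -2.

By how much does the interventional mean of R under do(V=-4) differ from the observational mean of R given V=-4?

Every unit gets V=-4 under the intervention. R values become 15, 12, 9, 3, 18, -3; E[R|do(V=-4)] = 9.
Conditioning on V=-4 selects the 2 unit(s) with S ∈ {2, -2}. Their R values: 9, -3. Mean = 3.
Difference = 9 − 3 = 6.

6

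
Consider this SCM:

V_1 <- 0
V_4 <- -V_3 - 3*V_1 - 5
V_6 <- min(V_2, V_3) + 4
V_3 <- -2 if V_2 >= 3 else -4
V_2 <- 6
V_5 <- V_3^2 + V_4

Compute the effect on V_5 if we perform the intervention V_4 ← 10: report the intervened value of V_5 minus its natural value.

13

Intervening sets V_4 = 10 and removes its equation (V_4 <- -V_3 - 3*V_1 - 5).
V_3 = -2 if V_2 >= 3 else -4  [with V_2=6]  = -2
V_5 = V_3^2 + V_4  [with V_3=-2, V_4=10]  = 14
Without intervention: V_3 = -2 if V_2 >= 3 else -4  [with V_2=6]  = -2; V_4 = -V_3 - 3*V_1 - 5  [with V_3=-2, V_1=0]  = -3; V_5 = V_3^2 + V_4  [with V_3=-2, V_4=-3]  = 1.
Change = 14 − 1 = 13.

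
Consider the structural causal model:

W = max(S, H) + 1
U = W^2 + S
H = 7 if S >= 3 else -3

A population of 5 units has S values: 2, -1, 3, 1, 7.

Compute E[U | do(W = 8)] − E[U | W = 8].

Every unit gets W=8 under the intervention. U values become 66, 63, 67, 65, 71; E[U|do(W=8)] = 66.4.
Conditioning on W=8 selects the 2 unit(s) with S ∈ {3, 7}. Their U values: 67, 71. Mean = 69.
Difference = 66.4 − 69 = -2.6.

-2.6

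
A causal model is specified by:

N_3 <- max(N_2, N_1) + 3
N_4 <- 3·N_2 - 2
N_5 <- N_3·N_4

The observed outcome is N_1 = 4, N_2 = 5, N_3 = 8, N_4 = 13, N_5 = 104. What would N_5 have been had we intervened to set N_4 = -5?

Intervening sets N_4 = -5 and removes its equation (N_4 <- 3·N_2 - 2).
N_3 = max(N_2, N_1) + 3  [with N_2=5, N_1=4]  = 8
N_5 = N_3·N_4  [with N_3=8, N_4=-5]  = -40

-40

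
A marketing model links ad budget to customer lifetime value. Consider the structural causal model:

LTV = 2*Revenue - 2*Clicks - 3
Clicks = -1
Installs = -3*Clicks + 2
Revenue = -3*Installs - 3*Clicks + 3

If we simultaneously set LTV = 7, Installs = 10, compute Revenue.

Setting LTV = 7, Installs = 10 by intervention discards those variables' equations.
Revenue = -3*Installs - 3*Clicks + 3  [with Installs=10, Clicks=-1]  = -24

-24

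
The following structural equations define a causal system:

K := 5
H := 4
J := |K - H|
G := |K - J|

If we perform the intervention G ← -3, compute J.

Under do(G=-3), the mechanism G := |K - J| is discarded; G is fixed at -3.
Since J is not a descendant of the intervened variable, it is unaffected.
J = |K - H|  [with K=5, H=4]  = 1

1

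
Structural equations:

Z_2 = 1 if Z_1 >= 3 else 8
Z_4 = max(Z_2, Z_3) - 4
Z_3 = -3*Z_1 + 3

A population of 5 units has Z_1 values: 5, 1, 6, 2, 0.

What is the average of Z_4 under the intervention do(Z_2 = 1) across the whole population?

-2.6

do(Z_2=1) breaks Z_2's dependence on Z_1. With Z_2=1 fixed, Z_4 across the units is -3, -3, -3, -3, -1, mean -2.6.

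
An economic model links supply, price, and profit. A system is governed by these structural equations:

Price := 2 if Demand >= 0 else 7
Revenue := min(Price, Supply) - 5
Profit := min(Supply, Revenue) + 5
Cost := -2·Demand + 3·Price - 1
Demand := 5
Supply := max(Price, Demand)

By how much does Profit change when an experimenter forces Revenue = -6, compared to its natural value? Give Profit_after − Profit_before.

-3

The intervention breaks the incoming arrows to Revenue: Revenue := min(Price, Supply) - 5 no longer applies, and Revenue = -6.
Price = 2 if Demand >= 0 else 7  [with Demand=5]  = 2
Supply = max(Price, Demand)  [with Price=2, Demand=5]  = 5
Profit = min(Supply, Revenue) + 5  [with Supply=5, Revenue=-6]  = -1
Without intervention: Price = 2 if Demand >= 0 else 7  [with Demand=5]  = 2; Supply = max(Price, Demand)  [with Price=2, Demand=5]  = 5; Revenue = min(Price, Supply) - 5  [with Price=2, Supply=5]  = -3; Profit = min(Supply, Revenue) + 5  [with Supply=5, Revenue=-3]  = 2.
Change = -1 − 2 = -3.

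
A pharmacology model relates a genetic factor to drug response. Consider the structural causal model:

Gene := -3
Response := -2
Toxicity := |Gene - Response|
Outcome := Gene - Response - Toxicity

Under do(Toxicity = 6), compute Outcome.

-7

The intervention breaks the incoming arrows to Toxicity: Toxicity := |Gene - Response| no longer applies, and Toxicity = 6.
Outcome = Gene - Response - Toxicity  [with Gene=-3, Response=-2, Toxicity=6]  = -7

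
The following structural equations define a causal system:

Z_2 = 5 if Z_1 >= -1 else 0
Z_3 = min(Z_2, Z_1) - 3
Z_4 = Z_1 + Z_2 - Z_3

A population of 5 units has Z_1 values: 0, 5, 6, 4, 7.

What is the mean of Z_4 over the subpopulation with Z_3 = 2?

9

Conditioning on Z_3=2 selects the 3 unit(s) with Z_1 ∈ {5, 6, 7}. Their Z_4 values: 8, 9, 10. Mean = 9.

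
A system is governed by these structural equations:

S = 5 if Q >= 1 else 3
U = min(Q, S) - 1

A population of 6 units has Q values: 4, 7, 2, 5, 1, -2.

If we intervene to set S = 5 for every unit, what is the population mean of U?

The intervention sets S=5 in all 6 units regardless of Q. Recomputing U per unit gives 3, 4, 1, 4, 0, -3; average 1.5.

1.5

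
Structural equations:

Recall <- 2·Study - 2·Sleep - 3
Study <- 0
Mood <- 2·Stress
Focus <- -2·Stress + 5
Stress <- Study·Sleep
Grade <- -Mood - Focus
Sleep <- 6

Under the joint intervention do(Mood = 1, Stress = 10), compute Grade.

14

The joint intervention fixes Mood = 1, Stress = 10, removing each variable's own equation.
Focus = -2·Stress + 5  [with Stress=10]  = -15
Grade = -Mood - Focus  [with Mood=1, Focus=-15]  = 14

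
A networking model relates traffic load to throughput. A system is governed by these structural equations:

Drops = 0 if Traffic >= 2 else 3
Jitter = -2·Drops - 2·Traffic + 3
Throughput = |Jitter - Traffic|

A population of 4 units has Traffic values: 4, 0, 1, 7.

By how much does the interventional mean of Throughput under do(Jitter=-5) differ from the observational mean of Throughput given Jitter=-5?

0.5

Under do(Jitter=-5), Jitter's equation is replaced by Jitter=-5 for every unit. Per-unit Throughput: 9, 5, 6, 12. Mean = 8.
E[Throughput|Jitter=-5] averages over only the 2 units with Jitter=-5 (Traffic = 4, 1): Throughput = 9, 6, mean 7.5.
Difference = 8 − 7.5 = 0.5.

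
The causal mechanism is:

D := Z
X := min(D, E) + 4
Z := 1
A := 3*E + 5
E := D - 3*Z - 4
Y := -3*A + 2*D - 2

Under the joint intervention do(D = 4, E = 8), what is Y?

-81

Under do(D = 4, E = 8), each intervened variable's structural equation is replaced by its fixed value.
A = 3*E + 5  [with E=8]  = 29
Y = -3*A + 2*D - 2  [with A=29, D=4]  = -81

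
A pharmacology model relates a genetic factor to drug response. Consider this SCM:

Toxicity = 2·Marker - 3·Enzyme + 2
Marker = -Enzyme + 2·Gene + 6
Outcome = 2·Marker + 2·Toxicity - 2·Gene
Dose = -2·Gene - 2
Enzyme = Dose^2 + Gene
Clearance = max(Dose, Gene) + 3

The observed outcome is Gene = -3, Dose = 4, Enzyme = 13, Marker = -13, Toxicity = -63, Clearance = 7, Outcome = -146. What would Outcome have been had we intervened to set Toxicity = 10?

Under do(Toxicity=10), the mechanism Toxicity = 2·Marker - 3·Enzyme + 2 is discarded; Toxicity is fixed at 10.
Dose = -2·Gene - 2  [with Gene=-3]  = 4
Enzyme = Dose^2 + Gene  [with Dose=4, Gene=-3]  = 13
Marker = -Enzyme + 2·Gene + 6  [with Enzyme=13, Gene=-3]  = -13
Outcome = 2·Marker + 2·Toxicity - 2·Gene  [with Marker=-13, Toxicity=10, Gene=-3]  = 0

0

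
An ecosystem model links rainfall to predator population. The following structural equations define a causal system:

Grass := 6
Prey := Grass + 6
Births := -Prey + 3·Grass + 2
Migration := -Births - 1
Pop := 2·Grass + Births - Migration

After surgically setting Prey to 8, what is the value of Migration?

Under do(Prey=8), the mechanism Prey := Grass + 6 is discarded; Prey is fixed at 8.
Births = -Prey + 3·Grass + 2  [with Prey=8, Grass=6]  = 12
Migration = -Births - 1  [with Births=12]  = -13

-13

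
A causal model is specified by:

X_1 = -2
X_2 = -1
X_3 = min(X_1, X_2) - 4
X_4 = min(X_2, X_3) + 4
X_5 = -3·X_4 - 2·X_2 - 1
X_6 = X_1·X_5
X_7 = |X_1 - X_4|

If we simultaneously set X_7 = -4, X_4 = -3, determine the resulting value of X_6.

-20

Setting X_7 = -4, X_4 = -3 by intervention discards those variables' equations.
X_5 = -3·X_4 - 2·X_2 - 1  [with X_4=-3, X_2=-1]  = 10
X_6 = X_1·X_5  [with X_1=-2, X_5=10]  = -20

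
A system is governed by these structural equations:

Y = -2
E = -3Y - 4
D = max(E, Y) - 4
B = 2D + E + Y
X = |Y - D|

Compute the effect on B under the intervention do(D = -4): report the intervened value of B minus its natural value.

The intervention breaks the incoming arrows to D: D = max(E, Y) - 4 no longer applies, and D = -4.
E = -3Y - 4  [with Y=-2]  = 2
B = 2D + E + Y  [with D=-4, E=2, Y=-2]  = -8
Without intervention: E = -3Y - 4  [with Y=-2]  = 2; D = max(E, Y) - 4  [with E=2, Y=-2]  = -2; B = 2D + E + Y  [with D=-2, E=2, Y=-2]  = -4.
Change = -8 − (-4) = -4.

-4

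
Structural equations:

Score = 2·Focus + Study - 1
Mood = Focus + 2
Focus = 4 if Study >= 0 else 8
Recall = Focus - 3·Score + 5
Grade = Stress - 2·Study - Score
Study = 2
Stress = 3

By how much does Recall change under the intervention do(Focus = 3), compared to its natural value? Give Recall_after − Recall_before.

5

The intervention breaks the incoming arrows to Focus: Focus = 4 if Study >= 0 else 8 no longer applies, and Focus = 3.
Score = 2·Focus + Study - 1  [with Focus=3, Study=2]  = 7
Recall = Focus - 3·Score + 5  [with Focus=3, Score=7]  = -13
Without intervention: Focus = 4 if Study >= 0 else 8  [with Study=2]  = 4; Score = 2·Focus + Study - 1  [with Focus=4, Study=2]  = 9; Recall = Focus - 3·Score + 5  [with Focus=4, Score=9]  = -18.
Change = -13 − (-18) = 5.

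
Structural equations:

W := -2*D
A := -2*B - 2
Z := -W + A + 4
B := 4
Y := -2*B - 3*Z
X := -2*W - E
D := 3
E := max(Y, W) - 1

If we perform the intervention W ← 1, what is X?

do(W=1) replaces the equation W := -2*D with the constant W = 1.
A = -2*B - 2  [with B=4]  = -10
Z = -W + A + 4  [with W=1, A=-10]  = -7
Y = -2*B - 3*Z  [with B=4, Z=-7]  = 13
E = max(Y, W) - 1  [with Y=13, W=1]  = 12
X = -2*W - E  [with W=1, E=12]  = -14

-14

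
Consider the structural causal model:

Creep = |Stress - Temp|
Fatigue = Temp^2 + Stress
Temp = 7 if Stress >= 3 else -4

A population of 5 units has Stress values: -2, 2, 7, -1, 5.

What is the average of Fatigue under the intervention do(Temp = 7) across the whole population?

Under do(Temp=7), Temp's equation is replaced by Temp=7 for every unit. Per-unit Fatigue: 47, 51, 56, 48, 54. Mean = 51.2.

51.2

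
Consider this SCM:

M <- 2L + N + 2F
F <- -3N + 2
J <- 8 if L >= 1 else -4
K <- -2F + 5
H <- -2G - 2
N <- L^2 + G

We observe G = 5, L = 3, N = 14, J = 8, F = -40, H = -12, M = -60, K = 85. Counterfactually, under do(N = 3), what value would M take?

The intervention breaks the incoming arrows to N: N <- L^2 + G no longer applies, and N = 3.
F = -3N + 2  [with N=3]  = -7
M = 2L + N + 2F  [with L=3, N=3, F=-7]  = -5

-5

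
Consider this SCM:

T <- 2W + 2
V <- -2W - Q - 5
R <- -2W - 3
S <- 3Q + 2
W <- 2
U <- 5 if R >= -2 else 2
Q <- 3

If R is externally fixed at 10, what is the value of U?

5

do(R=10) replaces the equation R <- -2W - 3 with the constant R = 10.
U = 5 if R >= -2 else 2  [with R=10]  = 5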